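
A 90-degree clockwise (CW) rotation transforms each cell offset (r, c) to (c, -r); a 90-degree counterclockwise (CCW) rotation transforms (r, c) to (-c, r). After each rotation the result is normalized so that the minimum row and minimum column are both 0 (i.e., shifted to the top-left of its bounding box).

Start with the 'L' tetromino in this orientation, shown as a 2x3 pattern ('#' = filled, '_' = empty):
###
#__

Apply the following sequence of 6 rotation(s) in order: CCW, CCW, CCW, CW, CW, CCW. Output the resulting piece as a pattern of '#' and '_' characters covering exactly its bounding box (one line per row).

Start:
###
#__
After rotation 1 (CCW):
#_
#_
##
After rotation 2 (CCW):
__#
###
After rotation 3 (CCW):
##
_#
_#
After rotation 4 (CW):
__#
###
After rotation 5 (CW):
#_
#_
##
After rotation 6 (CCW):
__#
###

Answer: __#
###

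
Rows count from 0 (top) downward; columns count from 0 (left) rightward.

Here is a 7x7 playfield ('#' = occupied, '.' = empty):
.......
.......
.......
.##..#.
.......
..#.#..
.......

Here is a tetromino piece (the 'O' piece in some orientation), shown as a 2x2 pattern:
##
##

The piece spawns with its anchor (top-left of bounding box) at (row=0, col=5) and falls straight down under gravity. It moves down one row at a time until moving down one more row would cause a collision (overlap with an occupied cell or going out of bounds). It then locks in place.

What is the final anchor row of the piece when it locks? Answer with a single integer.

Answer: 1

Derivation:
Spawn at (row=0, col=5). Try each row:
  row 0: fits
  row 1: fits
  row 2: blocked -> lock at row 1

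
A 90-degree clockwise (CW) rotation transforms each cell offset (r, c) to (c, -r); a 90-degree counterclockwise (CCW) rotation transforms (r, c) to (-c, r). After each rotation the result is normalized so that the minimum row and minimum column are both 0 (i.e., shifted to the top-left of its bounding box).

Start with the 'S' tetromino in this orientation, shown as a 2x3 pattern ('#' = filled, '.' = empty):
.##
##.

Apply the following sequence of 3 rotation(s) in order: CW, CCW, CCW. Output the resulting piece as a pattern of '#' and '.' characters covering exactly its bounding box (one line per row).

Answer: #.
##
.#

Derivation:
Start:
.##
##.
After rotation 1 (CW):
#.
##
.#
After rotation 2 (CCW):
.##
##.
After rotation 3 (CCW):
#.
##
.#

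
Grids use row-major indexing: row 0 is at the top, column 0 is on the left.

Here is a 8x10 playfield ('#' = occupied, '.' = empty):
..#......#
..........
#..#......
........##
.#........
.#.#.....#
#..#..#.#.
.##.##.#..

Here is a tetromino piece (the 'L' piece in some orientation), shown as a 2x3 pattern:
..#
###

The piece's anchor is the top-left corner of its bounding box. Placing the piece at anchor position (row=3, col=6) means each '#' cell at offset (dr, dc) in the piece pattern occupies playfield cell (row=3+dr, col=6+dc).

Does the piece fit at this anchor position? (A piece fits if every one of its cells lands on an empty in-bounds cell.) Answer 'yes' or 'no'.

Check each piece cell at anchor (3, 6):
  offset (0,2) -> (3,8): occupied ('#') -> FAIL
  offset (1,0) -> (4,6): empty -> OK
  offset (1,1) -> (4,7): empty -> OK
  offset (1,2) -> (4,8): empty -> OK
All cells valid: no

Answer: no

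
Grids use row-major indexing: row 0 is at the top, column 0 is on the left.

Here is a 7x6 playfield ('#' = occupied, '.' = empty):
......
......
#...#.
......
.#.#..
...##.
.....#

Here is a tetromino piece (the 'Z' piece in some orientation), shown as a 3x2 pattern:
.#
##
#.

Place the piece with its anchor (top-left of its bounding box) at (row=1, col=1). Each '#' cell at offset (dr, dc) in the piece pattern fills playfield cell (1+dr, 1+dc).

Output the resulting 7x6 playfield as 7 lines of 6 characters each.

Answer: ......
..#...
###.#.
.#....
.#.#..
...##.
.....#

Derivation:
Fill (1+0,1+1) = (1,2)
Fill (1+1,1+0) = (2,1)
Fill (1+1,1+1) = (2,2)
Fill (1+2,1+0) = (3,1)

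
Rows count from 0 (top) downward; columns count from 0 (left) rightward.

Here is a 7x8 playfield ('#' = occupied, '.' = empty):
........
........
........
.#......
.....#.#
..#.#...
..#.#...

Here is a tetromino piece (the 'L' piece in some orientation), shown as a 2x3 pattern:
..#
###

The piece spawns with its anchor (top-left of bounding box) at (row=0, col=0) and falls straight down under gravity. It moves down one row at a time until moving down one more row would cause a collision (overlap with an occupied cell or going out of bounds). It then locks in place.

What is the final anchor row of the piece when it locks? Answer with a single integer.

Answer: 1

Derivation:
Spawn at (row=0, col=0). Try each row:
  row 0: fits
  row 1: fits
  row 2: blocked -> lock at row 1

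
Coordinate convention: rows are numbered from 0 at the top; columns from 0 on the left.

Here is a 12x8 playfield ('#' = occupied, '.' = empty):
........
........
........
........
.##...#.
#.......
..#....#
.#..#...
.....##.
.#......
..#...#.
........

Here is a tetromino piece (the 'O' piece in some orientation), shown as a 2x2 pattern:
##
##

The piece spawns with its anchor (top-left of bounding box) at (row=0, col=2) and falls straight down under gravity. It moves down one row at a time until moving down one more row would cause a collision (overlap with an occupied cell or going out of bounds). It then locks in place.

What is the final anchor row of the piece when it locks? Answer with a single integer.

Answer: 2

Derivation:
Spawn at (row=0, col=2). Try each row:
  row 0: fits
  row 1: fits
  row 2: fits
  row 3: blocked -> lock at row 2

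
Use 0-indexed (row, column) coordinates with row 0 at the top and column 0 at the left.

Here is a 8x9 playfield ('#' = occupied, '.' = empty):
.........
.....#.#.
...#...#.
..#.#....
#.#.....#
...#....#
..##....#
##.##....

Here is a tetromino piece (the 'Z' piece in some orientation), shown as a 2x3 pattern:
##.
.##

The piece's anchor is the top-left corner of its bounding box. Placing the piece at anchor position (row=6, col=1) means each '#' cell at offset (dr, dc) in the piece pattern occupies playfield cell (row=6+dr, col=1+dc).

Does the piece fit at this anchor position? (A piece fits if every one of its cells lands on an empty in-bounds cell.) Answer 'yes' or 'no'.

Check each piece cell at anchor (6, 1):
  offset (0,0) -> (6,1): empty -> OK
  offset (0,1) -> (6,2): occupied ('#') -> FAIL
  offset (1,1) -> (7,2): empty -> OK
  offset (1,2) -> (7,3): occupied ('#') -> FAIL
All cells valid: no

Answer: no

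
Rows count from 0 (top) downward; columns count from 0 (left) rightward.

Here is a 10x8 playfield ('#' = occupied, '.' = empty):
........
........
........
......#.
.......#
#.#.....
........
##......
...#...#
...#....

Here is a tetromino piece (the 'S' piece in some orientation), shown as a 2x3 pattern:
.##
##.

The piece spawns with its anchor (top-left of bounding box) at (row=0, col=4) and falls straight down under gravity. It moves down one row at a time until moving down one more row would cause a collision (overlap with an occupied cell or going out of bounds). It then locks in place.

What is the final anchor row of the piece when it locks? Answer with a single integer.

Spawn at (row=0, col=4). Try each row:
  row 0: fits
  row 1: fits
  row 2: fits
  row 3: blocked -> lock at row 2

Answer: 2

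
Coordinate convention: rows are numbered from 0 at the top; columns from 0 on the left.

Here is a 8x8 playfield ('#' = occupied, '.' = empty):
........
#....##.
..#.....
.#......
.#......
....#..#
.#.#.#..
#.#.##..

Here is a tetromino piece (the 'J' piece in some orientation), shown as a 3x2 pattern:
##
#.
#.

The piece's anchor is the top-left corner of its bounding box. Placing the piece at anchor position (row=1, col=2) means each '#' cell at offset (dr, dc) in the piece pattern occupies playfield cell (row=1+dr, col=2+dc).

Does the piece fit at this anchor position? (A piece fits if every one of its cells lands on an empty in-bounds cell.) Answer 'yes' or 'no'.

Answer: no

Derivation:
Check each piece cell at anchor (1, 2):
  offset (0,0) -> (1,2): empty -> OK
  offset (0,1) -> (1,3): empty -> OK
  offset (1,0) -> (2,2): occupied ('#') -> FAIL
  offset (2,0) -> (3,2): empty -> OK
All cells valid: no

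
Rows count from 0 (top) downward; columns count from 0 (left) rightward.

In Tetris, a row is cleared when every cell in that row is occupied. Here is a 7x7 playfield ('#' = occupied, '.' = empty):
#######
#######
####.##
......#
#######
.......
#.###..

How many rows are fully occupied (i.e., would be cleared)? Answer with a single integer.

Answer: 3

Derivation:
Check each row:
  row 0: 0 empty cells -> FULL (clear)
  row 1: 0 empty cells -> FULL (clear)
  row 2: 1 empty cell -> not full
  row 3: 6 empty cells -> not full
  row 4: 0 empty cells -> FULL (clear)
  row 5: 7 empty cells -> not full
  row 6: 3 empty cells -> not full
Total rows cleared: 3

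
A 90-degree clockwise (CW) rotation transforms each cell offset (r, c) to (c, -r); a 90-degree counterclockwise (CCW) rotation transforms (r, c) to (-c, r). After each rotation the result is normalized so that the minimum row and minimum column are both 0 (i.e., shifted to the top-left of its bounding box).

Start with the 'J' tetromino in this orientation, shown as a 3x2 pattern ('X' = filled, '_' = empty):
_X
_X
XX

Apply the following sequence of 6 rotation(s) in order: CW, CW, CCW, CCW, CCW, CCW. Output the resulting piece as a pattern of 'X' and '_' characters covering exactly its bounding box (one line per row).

Start:
_X
_X
XX
After rotation 1 (CW):
X__
XXX
After rotation 2 (CW):
XX
X_
X_
After rotation 3 (CCW):
X__
XXX
After rotation 4 (CCW):
_X
_X
XX
After rotation 5 (CCW):
XXX
__X
After rotation 6 (CCW):
XX
X_
X_

Answer: XX
X_
X_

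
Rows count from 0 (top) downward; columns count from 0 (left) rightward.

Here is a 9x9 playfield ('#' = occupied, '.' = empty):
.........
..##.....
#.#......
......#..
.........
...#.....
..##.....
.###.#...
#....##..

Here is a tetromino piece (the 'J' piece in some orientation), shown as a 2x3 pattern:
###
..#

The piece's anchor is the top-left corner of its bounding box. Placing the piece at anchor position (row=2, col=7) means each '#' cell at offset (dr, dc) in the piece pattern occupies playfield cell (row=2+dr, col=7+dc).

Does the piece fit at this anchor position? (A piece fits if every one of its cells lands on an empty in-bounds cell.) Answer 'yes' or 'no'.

Check each piece cell at anchor (2, 7):
  offset (0,0) -> (2,7): empty -> OK
  offset (0,1) -> (2,8): empty -> OK
  offset (0,2) -> (2,9): out of bounds -> FAIL
  offset (1,2) -> (3,9): out of bounds -> FAIL
All cells valid: no

Answer: no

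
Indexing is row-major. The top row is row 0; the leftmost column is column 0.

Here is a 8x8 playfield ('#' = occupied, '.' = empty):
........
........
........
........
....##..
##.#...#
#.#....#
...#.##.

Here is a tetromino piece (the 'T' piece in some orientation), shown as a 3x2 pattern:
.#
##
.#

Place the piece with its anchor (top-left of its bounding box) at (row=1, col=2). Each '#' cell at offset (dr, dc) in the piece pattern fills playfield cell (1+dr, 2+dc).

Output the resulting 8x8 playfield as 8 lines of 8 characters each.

Answer: ........
...#....
..##....
...#....
....##..
##.#...#
#.#....#
...#.##.

Derivation:
Fill (1+0,2+1) = (1,3)
Fill (1+1,2+0) = (2,2)
Fill (1+1,2+1) = (2,3)
Fill (1+2,2+1) = (3,3)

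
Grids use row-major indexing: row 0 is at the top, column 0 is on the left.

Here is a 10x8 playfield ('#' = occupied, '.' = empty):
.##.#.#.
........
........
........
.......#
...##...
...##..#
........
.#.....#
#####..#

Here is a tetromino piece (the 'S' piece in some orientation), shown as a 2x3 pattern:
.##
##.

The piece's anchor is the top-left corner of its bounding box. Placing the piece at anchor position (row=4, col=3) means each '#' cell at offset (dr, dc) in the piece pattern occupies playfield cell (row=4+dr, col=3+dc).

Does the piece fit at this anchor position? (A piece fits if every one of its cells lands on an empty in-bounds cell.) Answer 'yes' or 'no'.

Check each piece cell at anchor (4, 3):
  offset (0,1) -> (4,4): empty -> OK
  offset (0,2) -> (4,5): empty -> OK
  offset (1,0) -> (5,3): occupied ('#') -> FAIL
  offset (1,1) -> (5,4): occupied ('#') -> FAIL
All cells valid: no

Answer: no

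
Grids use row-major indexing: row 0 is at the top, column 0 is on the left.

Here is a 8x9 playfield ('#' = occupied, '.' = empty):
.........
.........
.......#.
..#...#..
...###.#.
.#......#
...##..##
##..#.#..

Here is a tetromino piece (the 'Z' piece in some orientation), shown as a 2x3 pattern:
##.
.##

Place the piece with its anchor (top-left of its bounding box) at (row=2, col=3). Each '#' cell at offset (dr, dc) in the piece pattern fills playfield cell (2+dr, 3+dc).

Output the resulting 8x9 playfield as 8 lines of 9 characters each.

Fill (2+0,3+0) = (2,3)
Fill (2+0,3+1) = (2,4)
Fill (2+1,3+1) = (3,4)
Fill (2+1,3+2) = (3,5)

Answer: .........
.........
...##..#.
..#.###..
...###.#.
.#......#
...##..##
##..#.#..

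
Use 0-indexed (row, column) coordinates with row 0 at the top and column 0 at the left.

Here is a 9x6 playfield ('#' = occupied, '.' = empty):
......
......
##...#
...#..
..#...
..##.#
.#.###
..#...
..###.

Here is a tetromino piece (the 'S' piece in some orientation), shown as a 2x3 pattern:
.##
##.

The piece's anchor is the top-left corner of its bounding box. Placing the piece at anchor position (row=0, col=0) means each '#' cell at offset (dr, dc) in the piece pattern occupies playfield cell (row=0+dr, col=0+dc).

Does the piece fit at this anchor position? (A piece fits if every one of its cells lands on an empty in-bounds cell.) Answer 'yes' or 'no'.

Answer: yes

Derivation:
Check each piece cell at anchor (0, 0):
  offset (0,1) -> (0,1): empty -> OK
  offset (0,2) -> (0,2): empty -> OK
  offset (1,0) -> (1,0): empty -> OK
  offset (1,1) -> (1,1): empty -> OK
All cells valid: yes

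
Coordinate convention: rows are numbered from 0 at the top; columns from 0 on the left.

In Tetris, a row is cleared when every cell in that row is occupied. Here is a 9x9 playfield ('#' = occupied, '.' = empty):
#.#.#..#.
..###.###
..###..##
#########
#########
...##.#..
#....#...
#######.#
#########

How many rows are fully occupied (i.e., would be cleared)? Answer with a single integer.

Answer: 3

Derivation:
Check each row:
  row 0: 5 empty cells -> not full
  row 1: 3 empty cells -> not full
  row 2: 4 empty cells -> not full
  row 3: 0 empty cells -> FULL (clear)
  row 4: 0 empty cells -> FULL (clear)
  row 5: 6 empty cells -> not full
  row 6: 7 empty cells -> not full
  row 7: 1 empty cell -> not full
  row 8: 0 empty cells -> FULL (clear)
Total rows cleared: 3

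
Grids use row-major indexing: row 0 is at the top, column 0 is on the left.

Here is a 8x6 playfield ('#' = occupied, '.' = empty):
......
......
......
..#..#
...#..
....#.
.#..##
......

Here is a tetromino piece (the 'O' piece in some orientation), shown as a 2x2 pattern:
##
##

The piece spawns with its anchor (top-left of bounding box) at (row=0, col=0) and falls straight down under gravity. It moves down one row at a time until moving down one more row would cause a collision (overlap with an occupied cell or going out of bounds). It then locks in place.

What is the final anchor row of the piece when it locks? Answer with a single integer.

Spawn at (row=0, col=0). Try each row:
  row 0: fits
  row 1: fits
  row 2: fits
  row 3: fits
  row 4: fits
  row 5: blocked -> lock at row 4

Answer: 4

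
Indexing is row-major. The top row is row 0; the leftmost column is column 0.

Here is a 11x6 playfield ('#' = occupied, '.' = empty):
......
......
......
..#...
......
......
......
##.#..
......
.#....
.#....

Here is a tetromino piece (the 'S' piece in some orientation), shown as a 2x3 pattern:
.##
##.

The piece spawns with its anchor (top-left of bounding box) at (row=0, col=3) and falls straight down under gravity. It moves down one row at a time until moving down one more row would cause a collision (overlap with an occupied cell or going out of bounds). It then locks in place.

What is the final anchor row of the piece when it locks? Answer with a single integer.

Answer: 5

Derivation:
Spawn at (row=0, col=3). Try each row:
  row 0: fits
  row 1: fits
  row 2: fits
  row 3: fits
  row 4: fits
  row 5: fits
  row 6: blocked -> lock at row 5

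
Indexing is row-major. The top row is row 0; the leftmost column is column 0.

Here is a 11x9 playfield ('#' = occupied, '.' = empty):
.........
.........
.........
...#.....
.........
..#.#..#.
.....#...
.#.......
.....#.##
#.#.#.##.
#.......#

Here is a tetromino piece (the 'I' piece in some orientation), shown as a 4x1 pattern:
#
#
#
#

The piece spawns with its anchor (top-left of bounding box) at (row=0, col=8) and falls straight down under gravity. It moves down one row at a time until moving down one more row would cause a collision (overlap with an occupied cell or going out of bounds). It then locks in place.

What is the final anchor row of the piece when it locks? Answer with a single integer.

Answer: 4

Derivation:
Spawn at (row=0, col=8). Try each row:
  row 0: fits
  row 1: fits
  row 2: fits
  row 3: fits
  row 4: fits
  row 5: blocked -> lock at row 4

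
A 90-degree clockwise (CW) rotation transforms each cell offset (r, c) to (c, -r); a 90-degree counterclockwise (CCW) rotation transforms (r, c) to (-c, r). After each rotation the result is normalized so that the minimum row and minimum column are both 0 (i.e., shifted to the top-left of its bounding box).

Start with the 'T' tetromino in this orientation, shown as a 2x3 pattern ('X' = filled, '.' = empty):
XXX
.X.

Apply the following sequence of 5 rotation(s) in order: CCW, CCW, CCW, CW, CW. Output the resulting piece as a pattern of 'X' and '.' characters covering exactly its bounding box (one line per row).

Answer: X.
XX
X.

Derivation:
Start:
XXX
.X.
After rotation 1 (CCW):
X.
XX
X.
After rotation 2 (CCW):
.X.
XXX
After rotation 3 (CCW):
.X
XX
.X
After rotation 4 (CW):
.X.
XXX
After rotation 5 (CW):
X.
XX
X.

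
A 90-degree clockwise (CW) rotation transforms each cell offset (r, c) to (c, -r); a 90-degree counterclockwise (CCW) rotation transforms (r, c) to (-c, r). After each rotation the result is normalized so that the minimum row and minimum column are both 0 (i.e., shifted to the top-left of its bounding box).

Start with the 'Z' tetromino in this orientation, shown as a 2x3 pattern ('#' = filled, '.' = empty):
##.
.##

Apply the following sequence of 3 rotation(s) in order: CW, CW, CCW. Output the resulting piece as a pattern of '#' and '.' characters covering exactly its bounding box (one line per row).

Answer: .#
##
#.

Derivation:
Start:
##.
.##
After rotation 1 (CW):
.#
##
#.
After rotation 2 (CW):
##.
.##
After rotation 3 (CCW):
.#
##
#.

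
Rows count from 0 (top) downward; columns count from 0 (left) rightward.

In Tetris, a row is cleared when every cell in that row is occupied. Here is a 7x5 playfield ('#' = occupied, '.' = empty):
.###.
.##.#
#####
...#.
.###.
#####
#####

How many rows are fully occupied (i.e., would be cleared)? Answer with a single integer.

Check each row:
  row 0: 2 empty cells -> not full
  row 1: 2 empty cells -> not full
  row 2: 0 empty cells -> FULL (clear)
  row 3: 4 empty cells -> not full
  row 4: 2 empty cells -> not full
  row 5: 0 empty cells -> FULL (clear)
  row 6: 0 empty cells -> FULL (clear)
Total rows cleared: 3

Answer: 3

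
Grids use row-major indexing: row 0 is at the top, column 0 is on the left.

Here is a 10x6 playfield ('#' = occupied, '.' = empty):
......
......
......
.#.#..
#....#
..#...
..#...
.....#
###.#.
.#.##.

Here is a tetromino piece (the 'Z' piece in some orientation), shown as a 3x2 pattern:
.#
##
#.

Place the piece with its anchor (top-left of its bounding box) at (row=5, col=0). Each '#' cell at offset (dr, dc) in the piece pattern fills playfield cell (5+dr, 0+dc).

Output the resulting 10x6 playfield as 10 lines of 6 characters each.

Answer: ......
......
......
.#.#..
#....#
.##...
###...
#....#
###.#.
.#.##.

Derivation:
Fill (5+0,0+1) = (5,1)
Fill (5+1,0+0) = (6,0)
Fill (5+1,0+1) = (6,1)
Fill (5+2,0+0) = (7,0)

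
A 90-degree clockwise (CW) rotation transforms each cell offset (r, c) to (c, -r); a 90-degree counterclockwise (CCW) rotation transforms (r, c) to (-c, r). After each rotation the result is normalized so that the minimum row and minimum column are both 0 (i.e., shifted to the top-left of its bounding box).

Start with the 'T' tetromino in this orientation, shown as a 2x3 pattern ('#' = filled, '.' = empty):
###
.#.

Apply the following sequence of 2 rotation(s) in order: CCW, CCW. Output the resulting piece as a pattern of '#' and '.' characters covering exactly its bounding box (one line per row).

Answer: .#.
###

Derivation:
Start:
###
.#.
After rotation 1 (CCW):
#.
##
#.
After rotation 2 (CCW):
.#.
###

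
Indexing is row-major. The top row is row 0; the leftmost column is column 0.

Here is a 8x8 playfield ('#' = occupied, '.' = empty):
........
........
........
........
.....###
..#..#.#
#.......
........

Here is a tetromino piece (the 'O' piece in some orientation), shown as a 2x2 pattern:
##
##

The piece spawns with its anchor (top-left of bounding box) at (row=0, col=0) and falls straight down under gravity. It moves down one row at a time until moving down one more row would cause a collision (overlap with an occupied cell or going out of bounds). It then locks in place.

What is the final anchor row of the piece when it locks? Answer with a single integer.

Answer: 4

Derivation:
Spawn at (row=0, col=0). Try each row:
  row 0: fits
  row 1: fits
  row 2: fits
  row 3: fits
  row 4: fits
  row 5: blocked -> lock at row 4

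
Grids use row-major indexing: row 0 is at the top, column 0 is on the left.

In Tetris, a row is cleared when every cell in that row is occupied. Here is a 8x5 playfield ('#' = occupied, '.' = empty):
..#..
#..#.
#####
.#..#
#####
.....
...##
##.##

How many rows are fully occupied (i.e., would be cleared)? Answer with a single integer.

Check each row:
  row 0: 4 empty cells -> not full
  row 1: 3 empty cells -> not full
  row 2: 0 empty cells -> FULL (clear)
  row 3: 3 empty cells -> not full
  row 4: 0 empty cells -> FULL (clear)
  row 5: 5 empty cells -> not full
  row 6: 3 empty cells -> not full
  row 7: 1 empty cell -> not full
Total rows cleared: 2

Answer: 2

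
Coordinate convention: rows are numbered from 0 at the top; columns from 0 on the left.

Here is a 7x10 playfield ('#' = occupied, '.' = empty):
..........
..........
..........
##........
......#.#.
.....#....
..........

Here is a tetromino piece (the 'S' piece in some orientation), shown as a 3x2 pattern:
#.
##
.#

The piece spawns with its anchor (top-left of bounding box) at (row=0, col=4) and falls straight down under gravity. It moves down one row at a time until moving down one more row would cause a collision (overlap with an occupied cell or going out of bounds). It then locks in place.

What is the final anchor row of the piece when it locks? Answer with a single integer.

Answer: 2

Derivation:
Spawn at (row=0, col=4). Try each row:
  row 0: fits
  row 1: fits
  row 2: fits
  row 3: blocked -> lock at row 2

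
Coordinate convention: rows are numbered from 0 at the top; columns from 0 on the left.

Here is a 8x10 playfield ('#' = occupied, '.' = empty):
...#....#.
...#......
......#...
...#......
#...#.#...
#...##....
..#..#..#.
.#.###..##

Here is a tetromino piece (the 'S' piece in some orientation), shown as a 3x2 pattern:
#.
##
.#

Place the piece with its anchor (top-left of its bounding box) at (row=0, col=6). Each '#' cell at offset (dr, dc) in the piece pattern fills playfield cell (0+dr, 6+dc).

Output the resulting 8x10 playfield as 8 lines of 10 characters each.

Answer: ...#..#.#.
...#..##..
......##..
...#......
#...#.#...
#...##....
..#..#..#.
.#.###..##

Derivation:
Fill (0+0,6+0) = (0,6)
Fill (0+1,6+0) = (1,6)
Fill (0+1,6+1) = (1,7)
Fill (0+2,6+1) = (2,7)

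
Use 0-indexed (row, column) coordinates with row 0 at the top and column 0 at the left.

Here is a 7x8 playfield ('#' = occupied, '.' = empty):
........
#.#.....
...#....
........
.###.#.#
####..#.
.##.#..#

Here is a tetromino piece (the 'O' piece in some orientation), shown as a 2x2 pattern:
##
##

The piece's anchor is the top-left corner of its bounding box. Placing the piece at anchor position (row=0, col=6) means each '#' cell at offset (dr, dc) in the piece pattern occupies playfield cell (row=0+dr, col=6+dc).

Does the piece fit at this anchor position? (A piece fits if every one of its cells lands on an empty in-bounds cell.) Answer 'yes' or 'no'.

Check each piece cell at anchor (0, 6):
  offset (0,0) -> (0,6): empty -> OK
  offset (0,1) -> (0,7): empty -> OK
  offset (1,0) -> (1,6): empty -> OK
  offset (1,1) -> (1,7): empty -> OK
All cells valid: yes

Answer: yes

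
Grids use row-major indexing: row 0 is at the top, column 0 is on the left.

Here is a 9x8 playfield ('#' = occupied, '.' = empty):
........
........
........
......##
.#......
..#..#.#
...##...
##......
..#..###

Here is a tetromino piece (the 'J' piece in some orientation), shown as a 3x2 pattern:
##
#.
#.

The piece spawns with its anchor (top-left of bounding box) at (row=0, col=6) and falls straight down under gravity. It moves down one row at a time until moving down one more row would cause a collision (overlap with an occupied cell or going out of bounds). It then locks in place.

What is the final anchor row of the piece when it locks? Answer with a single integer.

Spawn at (row=0, col=6). Try each row:
  row 0: fits
  row 1: blocked -> lock at row 0

Answer: 0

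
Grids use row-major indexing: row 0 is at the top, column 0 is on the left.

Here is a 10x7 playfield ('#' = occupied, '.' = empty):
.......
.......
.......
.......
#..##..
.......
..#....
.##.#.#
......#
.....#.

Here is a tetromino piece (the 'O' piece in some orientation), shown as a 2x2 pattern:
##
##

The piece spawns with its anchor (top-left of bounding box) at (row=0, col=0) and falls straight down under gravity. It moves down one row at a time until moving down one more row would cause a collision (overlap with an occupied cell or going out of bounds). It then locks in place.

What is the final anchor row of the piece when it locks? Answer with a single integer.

Answer: 2

Derivation:
Spawn at (row=0, col=0). Try each row:
  row 0: fits
  row 1: fits
  row 2: fits
  row 3: blocked -> lock at row 2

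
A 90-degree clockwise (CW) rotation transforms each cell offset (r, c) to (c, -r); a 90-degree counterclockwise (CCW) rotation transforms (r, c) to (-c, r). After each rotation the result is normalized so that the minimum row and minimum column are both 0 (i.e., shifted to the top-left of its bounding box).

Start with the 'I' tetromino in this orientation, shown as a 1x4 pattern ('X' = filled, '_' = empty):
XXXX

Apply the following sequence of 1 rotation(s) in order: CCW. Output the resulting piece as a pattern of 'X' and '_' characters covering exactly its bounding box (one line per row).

Answer: X
X
X
X

Derivation:
Start:
XXXX
After rotation 1 (CCW):
X
X
X
X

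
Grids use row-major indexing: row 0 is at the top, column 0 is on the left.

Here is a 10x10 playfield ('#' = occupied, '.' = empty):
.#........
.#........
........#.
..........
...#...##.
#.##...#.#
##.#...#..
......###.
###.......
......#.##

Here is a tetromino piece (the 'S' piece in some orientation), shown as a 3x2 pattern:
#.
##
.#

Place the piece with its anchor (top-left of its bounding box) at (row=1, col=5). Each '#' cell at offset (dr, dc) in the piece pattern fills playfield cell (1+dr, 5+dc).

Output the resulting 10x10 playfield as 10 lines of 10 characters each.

Fill (1+0,5+0) = (1,5)
Fill (1+1,5+0) = (2,5)
Fill (1+1,5+1) = (2,6)
Fill (1+2,5+1) = (3,6)

Answer: .#........
.#...#....
.....##.#.
......#...
...#...##.
#.##...#.#
##.#...#..
......###.
###.......
......#.##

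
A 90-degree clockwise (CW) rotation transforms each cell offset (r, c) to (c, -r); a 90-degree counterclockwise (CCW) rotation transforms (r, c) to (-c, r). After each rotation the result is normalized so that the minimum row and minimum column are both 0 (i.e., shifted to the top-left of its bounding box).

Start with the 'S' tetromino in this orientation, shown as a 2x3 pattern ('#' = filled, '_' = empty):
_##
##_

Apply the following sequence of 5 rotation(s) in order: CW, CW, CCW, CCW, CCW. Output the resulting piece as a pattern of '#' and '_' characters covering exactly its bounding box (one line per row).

Start:
_##
##_
After rotation 1 (CW):
#_
##
_#
After rotation 2 (CW):
_##
##_
After rotation 3 (CCW):
#_
##
_#
After rotation 4 (CCW):
_##
##_
After rotation 5 (CCW):
#_
##
_#

Answer: #_
##
_#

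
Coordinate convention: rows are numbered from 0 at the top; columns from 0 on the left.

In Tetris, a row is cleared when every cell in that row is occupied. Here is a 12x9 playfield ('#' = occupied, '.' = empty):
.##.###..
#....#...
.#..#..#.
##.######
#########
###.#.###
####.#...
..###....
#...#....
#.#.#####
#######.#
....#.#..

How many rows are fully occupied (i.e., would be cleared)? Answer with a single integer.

Check each row:
  row 0: 4 empty cells -> not full
  row 1: 7 empty cells -> not full
  row 2: 6 empty cells -> not full
  row 3: 1 empty cell -> not full
  row 4: 0 empty cells -> FULL (clear)
  row 5: 2 empty cells -> not full
  row 6: 4 empty cells -> not full
  row 7: 6 empty cells -> not full
  row 8: 7 empty cells -> not full
  row 9: 2 empty cells -> not full
  row 10: 1 empty cell -> not full
  row 11: 7 empty cells -> not full
Total rows cleared: 1

Answer: 1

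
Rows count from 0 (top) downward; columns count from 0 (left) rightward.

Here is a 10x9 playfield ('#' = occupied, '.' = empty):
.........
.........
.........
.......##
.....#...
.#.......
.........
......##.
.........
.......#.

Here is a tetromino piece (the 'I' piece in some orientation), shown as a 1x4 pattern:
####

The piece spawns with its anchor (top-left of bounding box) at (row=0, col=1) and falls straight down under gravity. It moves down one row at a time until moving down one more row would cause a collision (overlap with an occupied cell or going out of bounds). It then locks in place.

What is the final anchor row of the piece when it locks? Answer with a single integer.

Answer: 4

Derivation:
Spawn at (row=0, col=1). Try each row:
  row 0: fits
  row 1: fits
  row 2: fits
  row 3: fits
  row 4: fits
  row 5: blocked -> lock at row 4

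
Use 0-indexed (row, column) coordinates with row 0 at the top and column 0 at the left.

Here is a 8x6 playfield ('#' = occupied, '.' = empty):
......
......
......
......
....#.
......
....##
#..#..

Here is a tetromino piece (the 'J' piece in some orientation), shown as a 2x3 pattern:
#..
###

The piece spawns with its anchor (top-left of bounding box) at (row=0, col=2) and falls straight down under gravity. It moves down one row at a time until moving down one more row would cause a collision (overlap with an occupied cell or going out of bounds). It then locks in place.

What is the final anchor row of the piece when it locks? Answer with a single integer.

Answer: 2

Derivation:
Spawn at (row=0, col=2). Try each row:
  row 0: fits
  row 1: fits
  row 2: fits
  row 3: blocked -> lock at row 2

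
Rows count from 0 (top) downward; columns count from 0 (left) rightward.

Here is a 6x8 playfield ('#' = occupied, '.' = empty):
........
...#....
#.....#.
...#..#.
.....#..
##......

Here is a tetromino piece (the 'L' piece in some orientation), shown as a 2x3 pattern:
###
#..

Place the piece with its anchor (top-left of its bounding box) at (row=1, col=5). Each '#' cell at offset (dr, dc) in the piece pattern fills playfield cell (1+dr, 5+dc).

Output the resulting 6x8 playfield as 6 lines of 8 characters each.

Fill (1+0,5+0) = (1,5)
Fill (1+0,5+1) = (1,6)
Fill (1+0,5+2) = (1,7)
Fill (1+1,5+0) = (2,5)

Answer: ........
...#.###
#....##.
...#..#.
.....#..
##......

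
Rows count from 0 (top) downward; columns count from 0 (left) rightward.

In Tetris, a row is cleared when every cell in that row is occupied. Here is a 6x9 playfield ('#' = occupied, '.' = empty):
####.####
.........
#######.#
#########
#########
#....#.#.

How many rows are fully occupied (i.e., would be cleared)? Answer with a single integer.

Check each row:
  row 0: 1 empty cell -> not full
  row 1: 9 empty cells -> not full
  row 2: 1 empty cell -> not full
  row 3: 0 empty cells -> FULL (clear)
  row 4: 0 empty cells -> FULL (clear)
  row 5: 6 empty cells -> not full
Total rows cleared: 2

Answer: 2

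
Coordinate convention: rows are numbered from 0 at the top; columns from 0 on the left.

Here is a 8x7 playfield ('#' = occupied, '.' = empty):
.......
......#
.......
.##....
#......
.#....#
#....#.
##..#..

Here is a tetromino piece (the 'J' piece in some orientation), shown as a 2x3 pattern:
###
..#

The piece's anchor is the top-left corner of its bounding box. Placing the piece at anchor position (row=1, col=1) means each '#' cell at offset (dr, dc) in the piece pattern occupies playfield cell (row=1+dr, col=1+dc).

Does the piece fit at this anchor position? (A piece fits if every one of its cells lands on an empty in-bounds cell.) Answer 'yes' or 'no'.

Check each piece cell at anchor (1, 1):
  offset (0,0) -> (1,1): empty -> OK
  offset (0,1) -> (1,2): empty -> OK
  offset (0,2) -> (1,3): empty -> OK
  offset (1,2) -> (2,3): empty -> OK
All cells valid: yes

Answer: yes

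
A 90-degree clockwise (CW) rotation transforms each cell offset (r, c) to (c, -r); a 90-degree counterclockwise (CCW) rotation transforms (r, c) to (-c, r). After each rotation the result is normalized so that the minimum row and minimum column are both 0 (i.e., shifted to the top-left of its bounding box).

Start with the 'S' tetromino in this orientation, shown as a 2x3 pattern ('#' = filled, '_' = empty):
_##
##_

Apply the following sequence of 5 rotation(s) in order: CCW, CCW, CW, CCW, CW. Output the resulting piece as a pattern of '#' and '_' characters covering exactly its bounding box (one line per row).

Answer: #_
##
_#

Derivation:
Start:
_##
##_
After rotation 1 (CCW):
#_
##
_#
After rotation 2 (CCW):
_##
##_
After rotation 3 (CW):
#_
##
_#
After rotation 4 (CCW):
_##
##_
After rotation 5 (CW):
#_
##
_#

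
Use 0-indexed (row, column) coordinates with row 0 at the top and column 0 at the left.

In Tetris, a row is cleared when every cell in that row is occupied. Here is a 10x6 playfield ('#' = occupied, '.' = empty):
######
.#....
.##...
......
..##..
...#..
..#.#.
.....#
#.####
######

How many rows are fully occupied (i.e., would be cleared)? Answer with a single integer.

Check each row:
  row 0: 0 empty cells -> FULL (clear)
  row 1: 5 empty cells -> not full
  row 2: 4 empty cells -> not full
  row 3: 6 empty cells -> not full
  row 4: 4 empty cells -> not full
  row 5: 5 empty cells -> not full
  row 6: 4 empty cells -> not full
  row 7: 5 empty cells -> not full
  row 8: 1 empty cell -> not full
  row 9: 0 empty cells -> FULL (clear)
Total rows cleared: 2

Answer: 2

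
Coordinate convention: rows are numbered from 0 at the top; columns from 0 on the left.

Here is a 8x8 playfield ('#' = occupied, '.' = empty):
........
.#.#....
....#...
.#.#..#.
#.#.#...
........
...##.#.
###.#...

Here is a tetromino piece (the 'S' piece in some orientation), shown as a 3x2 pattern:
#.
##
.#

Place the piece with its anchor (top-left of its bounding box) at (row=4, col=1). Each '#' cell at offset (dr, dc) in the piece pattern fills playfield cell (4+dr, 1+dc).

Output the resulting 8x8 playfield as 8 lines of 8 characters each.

Fill (4+0,1+0) = (4,1)
Fill (4+1,1+0) = (5,1)
Fill (4+1,1+1) = (5,2)
Fill (4+2,1+1) = (6,2)

Answer: ........
.#.#....
....#...
.#.#..#.
###.#...
.##.....
..###.#.
###.#...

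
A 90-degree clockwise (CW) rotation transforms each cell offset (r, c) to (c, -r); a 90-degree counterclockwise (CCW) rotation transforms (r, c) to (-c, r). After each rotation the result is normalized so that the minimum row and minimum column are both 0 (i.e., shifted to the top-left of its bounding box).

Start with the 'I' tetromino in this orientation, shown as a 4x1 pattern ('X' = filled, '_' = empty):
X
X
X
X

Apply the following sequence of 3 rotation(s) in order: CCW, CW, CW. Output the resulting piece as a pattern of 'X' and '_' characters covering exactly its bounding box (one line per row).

Answer: XXXX

Derivation:
Start:
X
X
X
X
After rotation 1 (CCW):
XXXX
After rotation 2 (CW):
X
X
X
X
After rotation 3 (CW):
XXXX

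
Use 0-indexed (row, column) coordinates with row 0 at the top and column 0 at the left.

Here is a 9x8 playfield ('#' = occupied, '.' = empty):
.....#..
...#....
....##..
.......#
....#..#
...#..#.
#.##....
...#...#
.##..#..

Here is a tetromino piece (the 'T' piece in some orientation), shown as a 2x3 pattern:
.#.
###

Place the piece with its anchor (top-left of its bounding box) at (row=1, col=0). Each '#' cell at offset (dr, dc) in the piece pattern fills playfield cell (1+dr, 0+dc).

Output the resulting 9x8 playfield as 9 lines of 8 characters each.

Fill (1+0,0+1) = (1,1)
Fill (1+1,0+0) = (2,0)
Fill (1+1,0+1) = (2,1)
Fill (1+1,0+2) = (2,2)

Answer: .....#..
.#.#....
###.##..
.......#
....#..#
...#..#.
#.##....
...#...#
.##..#..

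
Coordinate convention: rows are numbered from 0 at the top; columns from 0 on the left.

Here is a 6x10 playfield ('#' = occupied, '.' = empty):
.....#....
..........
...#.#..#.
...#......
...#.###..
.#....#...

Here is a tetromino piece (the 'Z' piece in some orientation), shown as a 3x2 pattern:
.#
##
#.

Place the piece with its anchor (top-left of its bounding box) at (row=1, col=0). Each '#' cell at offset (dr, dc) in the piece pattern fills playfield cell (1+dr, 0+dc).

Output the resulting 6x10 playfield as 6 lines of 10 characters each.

Fill (1+0,0+1) = (1,1)
Fill (1+1,0+0) = (2,0)
Fill (1+1,0+1) = (2,1)
Fill (1+2,0+0) = (3,0)

Answer: .....#....
.#........
##.#.#..#.
#..#......
...#.###..
.#....#...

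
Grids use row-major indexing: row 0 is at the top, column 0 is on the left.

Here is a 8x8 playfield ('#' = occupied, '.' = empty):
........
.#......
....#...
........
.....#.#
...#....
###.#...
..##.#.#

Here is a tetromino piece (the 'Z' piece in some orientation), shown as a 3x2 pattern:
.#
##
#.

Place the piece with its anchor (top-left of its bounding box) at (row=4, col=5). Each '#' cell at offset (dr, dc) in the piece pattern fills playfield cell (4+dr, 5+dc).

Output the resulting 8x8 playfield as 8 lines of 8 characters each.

Answer: ........
.#......
....#...
........
.....###
...#.##.
###.##..
..##.#.#

Derivation:
Fill (4+0,5+1) = (4,6)
Fill (4+1,5+0) = (5,5)
Fill (4+1,5+1) = (5,6)
Fill (4+2,5+0) = (6,5)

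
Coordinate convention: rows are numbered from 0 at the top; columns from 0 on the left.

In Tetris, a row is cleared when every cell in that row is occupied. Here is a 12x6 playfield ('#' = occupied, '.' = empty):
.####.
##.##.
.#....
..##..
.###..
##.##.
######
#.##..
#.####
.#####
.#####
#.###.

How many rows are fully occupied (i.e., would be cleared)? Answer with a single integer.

Check each row:
  row 0: 2 empty cells -> not full
  row 1: 2 empty cells -> not full
  row 2: 5 empty cells -> not full
  row 3: 4 empty cells -> not full
  row 4: 3 empty cells -> not full
  row 5: 2 empty cells -> not full
  row 6: 0 empty cells -> FULL (clear)
  row 7: 3 empty cells -> not full
  row 8: 1 empty cell -> not full
  row 9: 1 empty cell -> not full
  row 10: 1 empty cell -> not full
  row 11: 2 empty cells -> not full
Total rows cleared: 1

Answer: 1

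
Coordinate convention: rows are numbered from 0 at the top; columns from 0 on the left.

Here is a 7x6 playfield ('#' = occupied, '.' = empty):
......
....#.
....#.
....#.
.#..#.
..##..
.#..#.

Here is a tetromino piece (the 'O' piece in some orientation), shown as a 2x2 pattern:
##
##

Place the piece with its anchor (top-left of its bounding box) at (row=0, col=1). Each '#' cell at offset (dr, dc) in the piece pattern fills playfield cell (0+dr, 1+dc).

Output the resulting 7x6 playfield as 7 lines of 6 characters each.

Fill (0+0,1+0) = (0,1)
Fill (0+0,1+1) = (0,2)
Fill (0+1,1+0) = (1,1)
Fill (0+1,1+1) = (1,2)

Answer: .##...
.##.#.
....#.
....#.
.#..#.
..##..
.#..#.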